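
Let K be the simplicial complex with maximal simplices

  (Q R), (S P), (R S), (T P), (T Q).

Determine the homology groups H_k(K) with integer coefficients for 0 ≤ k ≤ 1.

H_0 ≅ Z,  H_1 ≅ Z.

Order the vertices as P < Q < R < S < T. Listing each simplex with vertices in this order, K has dimension 1 with simplices:

  0-simplices (5): P, Q, R, S, T
  1-simplices (5): PS, PT, QR, QT, RS

Hence C_0 ≅ Z^5, C_1 ≅ Z^5.

Boundary ∂_1: C_1 → C_0 is given by ∂[p,q] = [q] − [p].
The 5×5 boundary matrix has rank 4 and Smith normal form diag(1,1,1,1).

Computing H_k = (kernel of ∂_k) / (image of ∂_{k+1}):

  H_0: rank C_0 − rank ∂_1 = 5 − 4 = 1, and the invariant factors of ∂_1 are all 1, so H_0 = Z.
  H_1: rank ker ∂_1 − rank ∂_2 = (5 − 4) − 0 = 1, and there is no ∂_2, so H_1 = Z.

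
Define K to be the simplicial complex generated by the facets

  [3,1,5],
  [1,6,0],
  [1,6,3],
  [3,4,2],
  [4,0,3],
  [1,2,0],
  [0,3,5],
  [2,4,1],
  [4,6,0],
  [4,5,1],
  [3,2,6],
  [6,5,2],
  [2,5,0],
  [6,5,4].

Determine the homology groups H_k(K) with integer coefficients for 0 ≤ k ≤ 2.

H_0 ≅ Z,  H_1 ≅ Z^2,  H_2 ≅ Z.

We work with the vertex ordering 0 < 1 < 2 < 3 < 4 < 5 < 6. The simplices of K, each written with vertices in increasing order, are:

  0-simplices (7): [0], [1], [2], [3], [4], [5], [6]
  1-simplices (21): [0,1], [0,2], [0,3], [0,4], [0,5], [0,6], [1,2], [1,3], [1,4], [1,5], [1,6], [2,3], [2,4], [2,5], [2,6], [3,4], [3,5], [3,6], [4,5], [4,6], [5,6]
  2-simplices (14): [0,1,2], [0,1,6], [0,2,5], [0,3,4], [0,3,5], [0,4,6], [1,2,4], [1,3,5], [1,3,6], [1,4,5], [2,3,4], [2,3,6], [2,5,6], [4,5,6]

so the chain groups are C_0 ≅ Z^7, C_1 ≅ Z^21, C_2 ≅ Z^14.

The boundary map ∂_1: C_1 → C_0 is given by ∂[p,q] = [q] − [p]. For instance
  ∂[2,4] = [4] − [2].
This gives a 7×21 integer matrix of rank 6; reducing to Smith normal form yields diagonal entries (1,1,1,1,1,1).

The boundary map ∂_2: C_2 → C_1 sends each 2-simplex [p,q,r] to [q,r] − [p,r] + [p,q]. For instance
  ∂[0,3,5] = [3,5] − [0,5] + [0,3],
  ∂[0,2,5] = [2,5] − [0,5] + [0,2].
The 21×14 boundary matrix has rank 13 and Smith normal form diag(1,1,1,1,1,1,1,1,1,1,1,1,1).

From H_k ≅ ker(∂_k) / im(∂_{k+1}) we obtain:

  H_0: rank C_0 − rank ∂_1 = 7 − 6 = 1, and the invariant factors of ∂_1 are all 1, so H_0 ≅ Z.
  H_1: rank ker ∂_1 − rank ∂_2 = (21 − 6) − 13 = 2, and the invariant factors of ∂_2 are all 1, so H_1 ≅ Z^2.
  H_2: rank ker ∂_2 − rank ∂_3 = (14 − 13) − 0 = 1, and there is no ∂_3, so H_2 ≅ Z.

(K is a triangulation of the torus T^2.)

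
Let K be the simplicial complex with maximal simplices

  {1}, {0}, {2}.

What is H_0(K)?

H_0 = Z^3.

Fix the vertex order 0 < 1 < 2 and write every simplex with vertices in increasing order. Then dim K = 0 and the simplices of K are:

  0-simplices (3): [0], [1], [2]

giving chain groups C_0 ≅ Z^3.

From H_k ≅ ker(∂_k) / im(∂_{k+1}) we obtain:

  H_0: rank C_0 − rank ∂_1 = 3 − 0 = 3, and there is no ∂_1, so H_0 = Z^3.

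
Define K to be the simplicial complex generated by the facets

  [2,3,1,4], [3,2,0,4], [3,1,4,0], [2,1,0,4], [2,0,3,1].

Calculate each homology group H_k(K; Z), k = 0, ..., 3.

H_0 ≅ Z,  H_1 = 0,  H_2 = 0,  H_3 ≅ Z.

Order the vertices as 0 < 1 < 2 < 3 < 4. Listing each simplex with vertices in this order, K has dimension 3 with simplices:

  0-simplices (5): [0], [1], [2], [3], [4]
  1-simplices (10): [0,1], [0,2], [0,3], [0,4], [1,2], [1,3], [1,4], [2,3], [2,4], [3,4]
  2-simplices (10): [0,1,2], [0,1,3], [0,1,4], [0,2,3], [0,2,4], [0,3,4], [1,2,3], [1,2,4], [1,3,4], [2,3,4]
  3-simplices (5): [0,1,2,3], [0,1,2,4], [0,1,3,4], [0,2,3,4], [1,2,3,4]

giving chain groups C_0 ≅ Z^5, C_1 ≅ Z^10, C_2 ≅ Z^10, C_3 ≅ Z^5.

The boundary map ∂_1: C_1 → C_0 sends each edge [p,q] (with p < q) to q − p. For instance
  ∂[1,2] = [2] − [1].
This gives a 5×10 integer matrix of rank 4; reducing to Smith normal form yields diagonal entries (1,1,1,1).

Boundary ∂_2: C_2 → C_1 maps a triangle to the signed sum of its edges. For instance
  ∂[0,1,3] = [1,3] − [0,3] + [0,1],
  ∂[0,3,4] = [3,4] − [0,4] + [0,3].
The resulting 10×10 matrix has rank 6, and its Smith normal form has invariant factors (1,1,1,1,1,1).

Boundary ∂_3: C_3 → C_2 sends each 3-simplex σ to the alternating sum Σ_i (−1)^i (σ with its i-th vertex removed). For instance
  ∂[1,2,3,4] = [2,3,4] − [1,3,4] + [1,2,4] − [1,2,3],
  ∂[0,1,3,4] = [1,3,4] − [0,3,4] + [0,1,4] − [0,1,3].
The resulting 10×5 matrix has rank 4, and its Smith normal form has invariant factors (1,1,1,1).

Computing H_k = (kernel of ∂_k) / (image of ∂_{k+1}):

  H_0: rank C_0 − rank ∂_1 = 5 − 4 = 1, and the invariant factors of ∂_1 are all 1, so H_0 = Z.
  H_1: rank ker ∂_1 − rank ∂_2 = (10 − 4) − 6 = 0, and the invariant factors of ∂_2 are all 1, so H_1 = 0.
  H_2: rank ker ∂_2 − rank ∂_3 = (10 − 6) − 4 = 0, and the invariant factors of ∂_3 are all 1, so H_2 = 0.
  H_3: rank ker ∂_3 − rank ∂_4 = (5 − 4) − 0 = 1, and there is no ∂_4, so H_3 = Z.

(K is a triangulation of the 3-sphere S^3.)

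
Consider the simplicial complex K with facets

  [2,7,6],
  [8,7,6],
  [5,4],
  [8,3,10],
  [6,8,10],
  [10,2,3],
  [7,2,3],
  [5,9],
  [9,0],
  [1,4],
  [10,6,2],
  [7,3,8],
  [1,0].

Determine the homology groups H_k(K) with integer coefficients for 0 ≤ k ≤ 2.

H_0 = Z^2,  H_1 = Z,  H_2 = Z.

We work with the vertex ordering 0 < 1 < 2 < 3 < 4 < 5 < 6 < 7 < 8 < 9 < 10. The simplices of K, each written with vertices in increasing order, are:

  0-simplices (11): [0], [1], [2], [3], [4], [5], [6], [7], [8], [9], [10]
  1-simplices (17): [0,1], [0,9], [1,4], [2,3], [2,6], [2,7], [2,10], [3,7], [3,8], [3,10], [4,5], [5,9], [6,7], [6,8], [6,10], [7,8], [8,10]
  2-simplices (8): [2,3,7], [2,3,10], [2,6,7], [2,6,10], [3,7,8], [3,8,10], [6,7,8], [6,8,10]

so the chain groups are C_0 ≅ Z^11, C_1 ≅ Z^17, C_2 ≅ Z^8.

∂_1: C_1 → C_0 maps an edge to its endpoints' difference, ∂[p,q] = q − p. For instance
  ∂[4,5] = [5] − [4].
This gives a 11×17 integer matrix of rank 9; reducing to Smith normal form yields diagonal entries (1,1,1,1,1,1,1,1,1).

∂_2: C_2 → C_1 sends each 2-simplex [p,q,r] to [q,r] − [p,r] + [p,q]. For instance
  ∂[2,6,10] = [6,10] − [2,10] + [2,6],
  ∂[3,7,8] = [7,8] − [3,8] + [3,7].
As a 17×8 matrix over Z this has rank 7, with invariant factors (1,1,1,1,1,1,1).

Computing H_k = (kernel of ∂_k) / (image of ∂_{k+1}):

  H_0: rank C_0 − rank ∂_1 = 11 − 9 = 2, and the invariant factors of ∂_1 are all 1, so H_0 = Z^2.
  H_1: rank ker ∂_1 − rank ∂_2 = (17 − 9) − 7 = 1, and the invariant factors of ∂_2 are all 1, so H_1 = Z.
  H_2: rank ker ∂_2 − rank ∂_3 = (8 − 7) − 0 = 1, and there is no ∂_3, so H_2 = Z.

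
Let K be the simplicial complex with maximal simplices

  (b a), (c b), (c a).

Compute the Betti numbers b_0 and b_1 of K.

b_0 = 1, b_1 = 1.

K has 3 vertices, 3 edges.
rank ∂_0 = 0, rank ∂_1 = 2 ⇒ b_0 = 3 − 0 − 2 = 1; all invariant factors of ∂_1 are 1 so no torsion. So H_0 = Z.
rank ∂_1 = 2, rank ∂_2 = 0 ⇒ b_1 = 3 − 2 − 0 = 1. So H_1 = Z.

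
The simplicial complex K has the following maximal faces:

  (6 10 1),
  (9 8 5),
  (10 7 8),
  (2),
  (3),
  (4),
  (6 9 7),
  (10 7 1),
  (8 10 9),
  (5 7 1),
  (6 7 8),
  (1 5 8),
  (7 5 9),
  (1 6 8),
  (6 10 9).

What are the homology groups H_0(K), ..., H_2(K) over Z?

Order the vertices as 1 < 2 < 3 < 4 < 5 < 6 < 7 < 8 < 9 < 10. Listing each simplex with vertices in this order, K has dimension 2 with simplices:

  0-simplices (10): [1], [2], [3], [4], [5], [6], [7], [8], [9], [10]
  1-simplices (18): [1,5], [1,6], [1,7], [1,8], [1,10], [5,7], [5,8], [5,9], [6,7], [6,8], [6,9], [6,10], [7,8], [7,9], [7,10], [8,9], [8,10], [9,10]
  2-simplices (12): [1,5,7], [1,5,8], [1,6,8], [1,6,10], [1,7,10], [5,7,9], [5,8,9], [6,7,8], [6,7,9], [6,9,10], [7,8,10], [8,9,10]

so the chain groups are C_0 ≅ Z^10, C_1 ≅ Z^18, C_2 ≅ Z^12.

Boundary ∂_1: C_1 → C_0 maps an edge to its endpoints' difference, ∂[p,q] = q − p.
The 10×18 boundary matrix has rank 6 and Smith normal form diag(1,1,1,1,1,1).

The boundary map ∂_2: C_2 → C_1 sends each 2-simplex [p,q,r] to [q,r] − [p,r] + [p,q]. For instance
  ∂[1,6,10] = [6,10] − [1,10] + [1,6],
  ∂[5,8,9] = [8,9] − [5,9] + [5,8].
This gives a 18×12 integer matrix of rank 12; reducing to Smith normal form yields diagonal entries (1,1,1,1,1,1,1,1,1,1,1,2).

Now H_k = ker ∂_k / im ∂_{k+1}, so:

  H_0: rank C_0 − rank ∂_1 = 10 − 6 = 4, and the invariant factors of ∂_1 are all 1, so H_0 ≅ Z^4.
  H_1: rank ker ∂_1 − rank ∂_2 = (18 − 6) − 12 = 0, and ∂_2 has invariant factor 2 > 1, so H_1 ≅ Z/2.
  H_2: rank ker ∂_2 − rank ∂_3 = (12 − 12) − 0 = 0, and there is no ∂_3, so H_2 ≅ 0.

H_0 ≅ Z^4,  H_1 ≅ Z/2,  H_2 = 0.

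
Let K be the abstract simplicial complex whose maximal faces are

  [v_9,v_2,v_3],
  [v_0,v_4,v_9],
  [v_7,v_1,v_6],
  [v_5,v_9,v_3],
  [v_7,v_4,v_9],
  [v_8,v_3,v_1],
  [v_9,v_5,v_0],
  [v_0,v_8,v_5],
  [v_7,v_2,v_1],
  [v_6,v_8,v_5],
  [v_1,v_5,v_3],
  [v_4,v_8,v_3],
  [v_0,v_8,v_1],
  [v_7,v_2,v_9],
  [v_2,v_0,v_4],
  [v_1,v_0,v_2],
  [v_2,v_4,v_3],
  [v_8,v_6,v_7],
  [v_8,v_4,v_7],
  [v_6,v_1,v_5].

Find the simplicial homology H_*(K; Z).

H_0 ≅ Z,  H_1 ≅ Z ⊕ Z/2,  H_2 = 0.

Order the vertices as v_0 < v_1 < v_2 < v_3 < v_4 < v_5 < v_6 < v_7 < v_8 < v_9. Listing each simplex with vertices in this order, K has dimension 2 with simplices:

  0-simplices (10): [v_0], [v_1], [v_2], [v_3], [v_4], [v_5], [v_6], [v_7], [v_8], [v_9]
  1-simplices (30): (30 of them)
  2-simplices (20): (20 of them)

Hence C_0 ≅ Z^10, C_1 ≅ Z^30, C_2 ≅ Z^20.

Boundary ∂_1: C_1 → C_0 maps an edge to its endpoints' difference, ∂[p,q] = q − p.
The 10×30 boundary matrix has rank 9 and Smith normal form diag(1,1,1,1,1,1,1,1,1).

The boundary map ∂_2: C_2 → C_1 sends each 2-simplex [p,q,r] to [q,r] − [p,r] + [p,q]. For instance
  ∂[v_1,v_3,v_5] = [v_3,v_5] − [v_1,v_5] + [v_1,v_3],
  ∂[v_0,v_2,v_4] = [v_2,v_4] − [v_0,v_4] + [v_0,v_2].
This gives a 30×20 integer matrix of rank 20; reducing to Smith normal form yields diagonal entries (1,1,1,1,1,1,1,1,1,1,1,1,1,1,1,1,1,1,1,2).

Computing H_k = (kernel of ∂_k) / (image of ∂_{k+1}):

  H_0: rank C_0 − rank ∂_1 = 10 − 9 = 1, and the invariant factors of ∂_1 are all 1, so H_0 ≅ Z.
  H_1: rank ker ∂_1 − rank ∂_2 = (30 − 9) − 20 = 1, and ∂_2 has invariant factor 2 > 1, so H_1 ≅ Z ⊕ Z/2.
  H_2: rank ker ∂_2 − rank ∂_3 = (20 − 20) − 0 = 0, and there is no ∂_3, so H_2 ≅ 0.

(K is a triangulation of the Klein bottle.)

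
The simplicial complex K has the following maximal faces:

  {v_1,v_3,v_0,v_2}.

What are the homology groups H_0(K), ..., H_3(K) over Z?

H_0 = Z,  H_1 = 0,  H_2 = 0,  H_3 = 0.

K has 4 vertices, 6 edges, 4 triangles, 1 3-simplex.
rank ∂_0 = 0, rank ∂_1 = 3 ⇒ b_0 = 4 − 0 − 3 = 1; all invariant factors of ∂_1 are 1 so no torsion. So H_0 ≅ Z.
rank ∂_1 = 3, rank ∂_2 = 3 ⇒ b_1 = 6 − 3 − 3 = 0; all invariant factors of ∂_2 are 1 so no torsion. So H_1 ≅ 0.
rank ∂_2 = 3, rank ∂_3 = 1 ⇒ b_2 = 4 − 3 − 1 = 0; all invariant factors of ∂_3 are 1 so no torsion. So H_2 ≅ 0.
rank ∂_3 = 1, rank ∂_4 = 0 ⇒ b_3 = 1 − 1 − 0 = 0. So H_3 ≅ 0.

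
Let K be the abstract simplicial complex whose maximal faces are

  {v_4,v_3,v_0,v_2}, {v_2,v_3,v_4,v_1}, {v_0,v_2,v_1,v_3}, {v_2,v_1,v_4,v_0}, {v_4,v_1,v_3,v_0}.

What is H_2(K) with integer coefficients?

H_2 ≅ 0.

Take the total order v_0 < v_1 < v_2 < v_3 < v_4 on the vertex set. Then K (dimension 3) consists of the simplices:

  0-simplices (5): [v_0], [v_1], [v_2], [v_3], [v_4]
  1-simplices (10): [v_0,v_1], [v_0,v_2], [v_0,v_3], [v_0,v_4], [v_1,v_2], [v_1,v_3], [v_1,v_4], [v_2,v_3], [v_2,v_4], [v_3,v_4]
  2-simplices (10): [v_0,v_1,v_2], [v_0,v_1,v_3], [v_0,v_1,v_4], [v_0,v_2,v_3], [v_0,v_2,v_4], [v_0,v_3,v_4], [v_1,v_2,v_3], [v_1,v_2,v_4], [v_1,v_3,v_4], [v_2,v_3,v_4]
  3-simplices (5): [v_0,v_1,v_2,v_3], [v_0,v_1,v_2,v_4], [v_0,v_1,v_3,v_4], [v_0,v_2,v_3,v_4], [v_1,v_2,v_3,v_4]

so the chain groups are C_0 ≅ Z^5, C_1 ≅ Z^10, C_2 ≅ Z^10, C_3 ≅ Z^5.

∂_1: C_1 → C_0 is given by ∂[p,q] = [q] − [p]. For instance
  ∂[v_0,v_1] = [v_1] − [v_0].
The resulting 5×10 matrix has rank 4, and its Smith normal form has invariant factors (1,1,1,1).

∂_2: C_2 → C_1 sends each 2-simplex [p,q,r] to [q,r] − [p,r] + [p,q]. For instance
  ∂[v_0,v_2,v_4] = [v_2,v_4] − [v_0,v_4] + [v_0,v_2],
  ∂[v_0,v_1,v_4] = [v_1,v_4] − [v_0,v_4] + [v_0,v_1].
The resulting 10×10 matrix has rank 6, and its Smith normal form has invariant factors (1,1,1,1,1,1).

Boundary ∂_3: C_3 → C_2 sends each 3-simplex σ to the alternating sum Σ_i (−1)^i (σ with its i-th vertex removed). For instance
  ∂[v_0,v_1,v_3,v_4] = [v_1,v_3,v_4] − [v_0,v_3,v_4] + [v_0,v_1,v_4] − [v_0,v_1,v_3],
  ∂[v_0,v_1,v_2,v_4] = [v_1,v_2,v_4] − [v_0,v_2,v_4] + [v_0,v_1,v_4] − [v_0,v_1,v_2].
The 10×5 boundary matrix has rank 4 and Smith normal form diag(1,1,1,1).

Computing H_k = (kernel of ∂_k) / (image of ∂_{k+1}):

  H_2: rank ker ∂_2 − rank ∂_3 = (10 − 6) − 4 = 0, and the invariant factors of ∂_3 are all 1, so H_2 = 0.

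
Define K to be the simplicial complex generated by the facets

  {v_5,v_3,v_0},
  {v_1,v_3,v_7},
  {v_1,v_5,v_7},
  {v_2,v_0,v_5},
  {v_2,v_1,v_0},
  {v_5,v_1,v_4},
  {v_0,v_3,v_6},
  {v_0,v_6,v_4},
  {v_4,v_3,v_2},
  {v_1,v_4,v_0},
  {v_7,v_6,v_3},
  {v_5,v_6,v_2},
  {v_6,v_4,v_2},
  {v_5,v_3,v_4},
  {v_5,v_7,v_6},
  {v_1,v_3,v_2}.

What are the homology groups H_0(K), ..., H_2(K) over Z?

Fix the vertex order v_0 < v_1 < v_2 < v_3 < v_4 < v_5 < v_6 < v_7 and write every simplex with vertices in increasing order. Then dim K = 2 and the simplices of K are:

  0-simplices (8): [v_0], [v_1], [v_2], [v_3], [v_4], [v_5], [v_6], [v_7]
  1-simplices (24): (24 of them)
  2-simplices (16): (16 of them)

giving chain groups C_0 ≅ Z^8, C_1 ≅ Z^24, C_2 ≅ Z^16.

∂_1: C_1 → C_0 maps an edge to its endpoints' difference, ∂[p,q] = q − p. For instance
  ∂[v_0,v_5] = [v_5] − [v_0].
As a 8×24 matrix over Z this has rank 7, with invariant factors (1,1,1,1,1,1,1).

Boundary ∂_2: C_2 → C_1 acts by ∂[p,q,r] = [q,r] − [p,r] + [p,q]. For instance
  ∂[v_1,v_5,v_7] = [v_5,v_7] − [v_1,v_7] + [v_1,v_5],
  ∂[v_0,v_2,v_5] = [v_2,v_5] − [v_0,v_5] + [v_0,v_2].
The 24×16 boundary matrix has rank 15 and Smith normal form diag(1,1,1,1,1,1,1,1,1,1,1,1,1,1,1).

Computing H_k = (kernel of ∂_k) / (image of ∂_{k+1}):

  H_0: rank C_0 − rank ∂_1 = 8 − 7 = 1, and the invariant factors of ∂_1 are all 1, so H_0 = Z.
  H_1: rank ker ∂_1 − rank ∂_2 = (24 − 7) − 15 = 2, and the invariant factors of ∂_2 are all 1, so H_1 = Z^2.
  H_2: rank ker ∂_2 − rank ∂_3 = (16 − 15) − 0 = 1, and there is no ∂_3, so H_2 = Z.

As a check, the Euler characteristic is 8 − 24 + 16 = 0, which agrees with 1 − 2 + 1 = 0.

H_0 ≅ Z,  H_1 ≅ Z^2,  H_2 ≅ Z.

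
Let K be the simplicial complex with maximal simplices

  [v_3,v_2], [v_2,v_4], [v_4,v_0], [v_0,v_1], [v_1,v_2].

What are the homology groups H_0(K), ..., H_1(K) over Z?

H_0 = Z,  H_1 = Z.

K has 5 vertices, 5 edges.
rank ∂_0 = 0, rank ∂_1 = 4 ⇒ b_0 = 5 − 0 − 4 = 1; all invariant factors of ∂_1 are 1 so no torsion. So H_0 ≅ Z.
rank ∂_1 = 4, rank ∂_2 = 0 ⇒ b_1 = 5 − 4 − 0 = 1. So H_1 ≅ Z.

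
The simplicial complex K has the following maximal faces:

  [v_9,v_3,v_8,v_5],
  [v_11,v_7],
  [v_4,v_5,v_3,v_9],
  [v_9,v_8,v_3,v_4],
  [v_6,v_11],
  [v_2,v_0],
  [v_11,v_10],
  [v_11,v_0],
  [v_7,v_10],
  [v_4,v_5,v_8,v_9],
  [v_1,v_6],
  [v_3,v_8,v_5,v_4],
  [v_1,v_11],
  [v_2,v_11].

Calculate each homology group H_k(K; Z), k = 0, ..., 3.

K has 12 vertices, 19 edges, 10 triangles, 5 3-simplices.
rank ∂_0 = 0, rank ∂_1 = 10 ⇒ b_0 = 12 − 0 − 10 = 2; all invariant factors of ∂_1 are 1 so no torsion. So H_0 ≅ Z^2.
rank ∂_1 = 10, rank ∂_2 = 6 ⇒ b_1 = 19 − 10 − 6 = 3; all invariant factors of ∂_2 are 1 so no torsion. So H_1 ≅ Z^3.
rank ∂_2 = 6, rank ∂_3 = 4 ⇒ b_2 = 10 − 6 − 4 = 0; all invariant factors of ∂_3 are 1 so no torsion. So H_2 ≅ 0.
rank ∂_3 = 4, rank ∂_4 = 0 ⇒ b_3 = 5 − 4 − 0 = 1. So H_3 ≅ Z.

H_0 ≅ Z^2,  H_1 ≅ Z^3,  H_2 = 0,  H_3 ≅ Z.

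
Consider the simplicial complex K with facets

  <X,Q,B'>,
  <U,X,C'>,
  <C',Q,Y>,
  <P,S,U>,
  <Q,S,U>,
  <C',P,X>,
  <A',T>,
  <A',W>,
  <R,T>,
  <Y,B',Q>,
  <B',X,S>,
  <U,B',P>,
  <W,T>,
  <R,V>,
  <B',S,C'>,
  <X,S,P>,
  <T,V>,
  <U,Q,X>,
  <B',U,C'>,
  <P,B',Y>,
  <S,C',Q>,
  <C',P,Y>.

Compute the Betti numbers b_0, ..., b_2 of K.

Fix the vertex order P < Q < R < S < T < U < V < W < X < Y < A' < B' < C' and write every simplex with vertices in increasing order. Then dim K = 2 and the simplices of K are:

  0-simplices (13): [P], [Q], [R], [S], [T], [U], [V], [W], [X], [Y], [A'], [B'], [C']
  1-simplices (30): (30 of them)
  2-simplices (16): [P,S,U], [P,S,X], [P,U,B'], [P,X,C'], [P,Y,B'], [P,Y,C'], [Q,S,U], [Q,S,C'], [Q,U,X], [Q,X,B'], [Q,Y,B'], [Q,Y,C'], [S,X,B'], [S,B',C'], [U,X,C'], [U,B',C']

Hence C_0 ≅ Z^13, C_1 ≅ Z^30, C_2 ≅ Z^16.

∂_1: C_1 → C_0 is given by ∂[p,q] = [q] − [p]. For instance
  ∂[S,U] = [U] − [S].
The resulting 13×30 matrix has rank 11, and its Smith normal form has invariant factors (1,1,1,1,1,1,1,1,1,1,1).

∂_2: C_2 → C_1 sends each 2-simplex [p,q,r] to [q,r] − [p,r] + [p,q]. For instance
  ∂[S,B',C'] = [B',C'] − [S,C'] + [S,B'],
  ∂[P,Y,C'] = [Y,C'] − [P,C'] + [P,Y].
As a 30×16 matrix over Z this has rank 15, with invariant factors (1,1,1,1,1,1,1,1,1,1,1,1,1,1,1).

Computing H_k = (kernel of ∂_k) / (image of ∂_{k+1}):

  H_0: rank C_0 − rank ∂_1 = 13 − 11 = 2, and the invariant factors of ∂_1 are all 1, so H_0 = Z^2.
  H_1: rank ker ∂_1 − rank ∂_2 = (30 − 11) − 15 = 4, and the invariant factors of ∂_2 are all 1, so H_1 = Z^4.
  H_2: rank ker ∂_2 − rank ∂_3 = (16 − 15) − 0 = 1, and there is no ∂_3, so H_2 = Z.

As a check, the Euler characteristic is 13 − 30 + 16 = -1, which agrees with 2 − 4 + 1 = -1.

Hence the Betti numbers are b_0 = 2, b_1 = 4, b_2 = 1.

b_0 = 2, b_1 = 4, b_2 = 1.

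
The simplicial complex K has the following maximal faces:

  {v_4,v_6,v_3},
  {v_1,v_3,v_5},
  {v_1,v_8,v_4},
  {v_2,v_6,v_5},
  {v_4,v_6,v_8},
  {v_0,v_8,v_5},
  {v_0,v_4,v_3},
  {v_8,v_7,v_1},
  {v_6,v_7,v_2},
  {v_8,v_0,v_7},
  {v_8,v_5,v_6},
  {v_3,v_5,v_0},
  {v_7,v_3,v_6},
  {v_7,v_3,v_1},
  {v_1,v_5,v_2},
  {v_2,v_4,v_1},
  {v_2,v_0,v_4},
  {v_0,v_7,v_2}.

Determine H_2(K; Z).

H_2 = Z.

We work with the vertex ordering v_0 < v_1 < v_2 < v_3 < v_4 < v_5 < v_6 < v_7 < v_8. The simplices of K, each written with vertices in increasing order, are:

  0-simplices (9): [v_0], [v_1], [v_2], [v_3], [v_4], [v_5], [v_6], [v_7], [v_8]
  1-simplices (27): (27 of them)
  2-simplices (18): (18 of them)

giving chain groups C_0 ≅ Z^9, C_1 ≅ Z^27, C_2 ≅ Z^18.

The boundary map ∂_1: C_1 → C_0 maps an edge to its endpoints' difference, ∂[p,q] = q − p. For instance
  ∂[v_1,v_2] = [v_2] − [v_1].
The 9×27 boundary matrix has rank 8 and Smith normal form diag(1,1,1,1,1,1,1,1).

The boundary map ∂_2: C_2 → C_1 maps a triangle to the signed sum of its edges. For instance
  ∂[v_0,v_3,v_5] = [v_3,v_5] − [v_0,v_5] + [v_0,v_3],
  ∂[v_1,v_3,v_7] = [v_3,v_7] − [v_1,v_7] + [v_1,v_3].
The resulting 27×18 matrix has rank 17, and its Smith normal form has invariant factors (1,1,1,1,1,1,1,1,1,1,1,1,1,1,1,1,1).

Reading off H_k = ker ∂_k / im ∂_{k+1}:

  H_2: rank ker ∂_2 − rank ∂_3 = (18 − 17) − 0 = 1, and there is no ∂_3, so H_2 = Z.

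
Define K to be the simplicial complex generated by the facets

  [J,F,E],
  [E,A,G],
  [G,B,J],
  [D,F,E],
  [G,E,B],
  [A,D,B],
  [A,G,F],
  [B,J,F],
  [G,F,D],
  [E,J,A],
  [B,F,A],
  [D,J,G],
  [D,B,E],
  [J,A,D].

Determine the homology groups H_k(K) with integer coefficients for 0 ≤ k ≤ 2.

Take the total order A < B < D < E < F < G < J on the vertex set. Then K (dimension 2) consists of the simplices:

  0-simplices (7): A, B, D, E, F, G, J
  1-simplices (21): AB, AD, AE, AF, AG, AJ, BD, BE, BF, BG, BJ, DE, DF, DG, DJ, EF, EG, EJ, FG, FJ, GJ
  2-simplices (14): ABD, ABF, ADJ, AEG, AEJ, AFG, BDE, BEG, BFJ, BGJ, DEF, DFG, DGJ, EFJ

giving chain groups C_0 ≅ Z^7, C_1 ≅ Z^21, C_2 ≅ Z^14.

∂_1: C_1 → C_0 maps an edge to its endpoints' difference, ∂[p,q] = q − p. For instance
  ∂BD = D − B.
The 7×21 boundary matrix has rank 6 and Smith normal form diag(1,1,1,1,1,1).

The boundary map ∂_2: C_2 → C_1 sends each 2-simplex [p,q,r] to [q,r] − [p,r] + [p,q]. For instance
  ∂ABD = BD − AD + AB,
  ∂BEG = EG − BG + BE.
The 21×14 boundary matrix has rank 13 and Smith normal form diag(1,1,1,1,1,1,1,1,1,1,1,1,1).

Reading off H_k = ker ∂_k / im ∂_{k+1}:

  H_0: rank C_0 − rank ∂_1 = 7 − 6 = 1, and the invariant factors of ∂_1 are all 1, so H_0 = Z.
  H_1: rank ker ∂_1 − rank ∂_2 = (21 − 6) − 13 = 2, and the invariant factors of ∂_2 are all 1, so H_1 = Z^2.
  H_2: rank ker ∂_2 − rank ∂_3 = (14 − 13) − 0 = 1, and there is no ∂_3, so H_2 = Z.

(K is a triangulation of the torus T^2.)

H_0 ≅ Z,  H_1 ≅ Z^2,  H_2 ≅ Z.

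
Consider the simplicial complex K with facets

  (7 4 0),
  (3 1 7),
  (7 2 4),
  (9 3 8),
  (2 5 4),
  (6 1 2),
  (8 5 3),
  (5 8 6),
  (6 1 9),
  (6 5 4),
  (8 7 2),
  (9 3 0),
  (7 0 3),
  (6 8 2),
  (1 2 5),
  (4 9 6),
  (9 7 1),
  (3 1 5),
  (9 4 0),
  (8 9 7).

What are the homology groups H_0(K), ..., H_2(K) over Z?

H_0 ≅ Z,  H_1 ≅ Z ⊕ Z/2Z,  H_2 = 0.

Fix the vertex order 0 < 1 < 2 < 3 < 4 < 5 < 6 < 7 < 8 < 9 and write every simplex with vertices in increasing order. Then dim K = 2 and the simplices of K are:

  0-simplices (10): [0], [1], [2], [3], [4], [5], [6], [7], [8], [9]
  1-simplices (30): (30 of them)
  2-simplices (20): (20 of them)

Hence C_0 ≅ Z^10, C_1 ≅ Z^30, C_2 ≅ Z^20.

Boundary ∂_1: C_1 → C_0 maps an edge to its endpoints' difference, ∂[p,q] = q − p. For instance
  ∂[3,8] = [8] − [3].
The resulting 10×30 matrix has rank 9, and its Smith normal form has invariant factors (1,1,1,1,1,1,1,1,1).

The boundary map ∂_2: C_2 → C_1 maps a triangle to the signed sum of its edges. For instance
  ∂[1,2,5] = [2,5] − [1,5] + [1,2],
  ∂[2,4,5] = [4,5] − [2,5] + [2,4].
This gives a 30×20 integer matrix of rank 20; reducing to Smith normal form yields diagonal entries (1,1,1,1,1,1,1,1,1,1,1,1,1,1,1,1,1,1,1,2).

From H_k ≅ ker(∂_k) / im(∂_{k+1}) we obtain:

  H_0: rank C_0 − rank ∂_1 = 10 − 9 = 1, and the invariant factors of ∂_1 are all 1, so H_0 = Z.
  H_1: rank ker ∂_1 − rank ∂_2 = (30 − 9) − 20 = 1, and ∂_2 has invariant factor 2 > 1, so H_1 = Z ⊕ Z/2Z.
  H_2: rank ker ∂_2 − rank ∂_3 = (20 − 20) − 0 = 0, and there is no ∂_3, so H_2 = 0.

(K is a triangulation of the Klein bottle.)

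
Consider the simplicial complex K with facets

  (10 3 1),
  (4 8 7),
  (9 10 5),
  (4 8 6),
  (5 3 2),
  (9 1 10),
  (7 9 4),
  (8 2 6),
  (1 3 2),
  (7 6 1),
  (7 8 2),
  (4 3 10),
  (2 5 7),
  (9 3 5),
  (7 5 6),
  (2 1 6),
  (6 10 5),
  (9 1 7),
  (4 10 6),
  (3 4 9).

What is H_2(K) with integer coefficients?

H_2 ≅ 0.

Take the total order 1 < 2 < 3 < 4 < 5 < 6 < 7 < 8 < 9 < 10 on the vertex set. Then K (dimension 2) consists of the simplices:

  0-simplices (10): [1], [2], [3], [4], [5], [6], [7], [8], [9], [10]
  1-simplices (30): (30 of them)
  2-simplices (20): (20 of them)

Hence C_0 ≅ Z^10, C_1 ≅ Z^30, C_2 ≅ Z^20.

The boundary map ∂_1: C_1 → C_0 sends each edge [p,q] (with p < q) to q − p.
The 10×30 boundary matrix has rank 9 and Smith normal form diag(1,1,1,1,1,1,1,1,1).

∂_2: C_2 → C_1 acts by ∂[p,q,r] = [q,r] − [p,r] + [p,q]. For instance
  ∂[2,5,7] = [5,7] − [2,7] + [2,5],
  ∂[1,3,10] = [3,10] − [1,10] + [1,3].
As a 30×20 matrix over Z this has rank 20, with invariant factors (1,1,1,1,1,1,1,1,1,1,1,1,1,1,1,1,1,1,1,2).

From H_k ≅ ker(∂_k) / im(∂_{k+1}) we obtain:

  H_2: rank ker ∂_2 − rank ∂_3 = (20 − 20) − 0 = 0, and there is no ∂_3, so H_2 ≅ 0.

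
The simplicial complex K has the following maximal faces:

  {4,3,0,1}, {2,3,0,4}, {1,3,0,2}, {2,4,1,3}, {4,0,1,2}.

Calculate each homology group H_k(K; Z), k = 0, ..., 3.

K has 5 vertices, 10 edges, 10 triangles, 5 3-simplices.
rank ∂_0 = 0, rank ∂_1 = 4 ⇒ b_0 = 5 − 0 − 4 = 1; all invariant factors of ∂_1 are 1 so no torsion. So H_0 = Z.
rank ∂_1 = 4, rank ∂_2 = 6 ⇒ b_1 = 10 − 4 − 6 = 0; all invariant factors of ∂_2 are 1 so no torsion. So H_1 = 0.
rank ∂_2 = 6, rank ∂_3 = 4 ⇒ b_2 = 10 − 6 − 4 = 0; all invariant factors of ∂_3 are 1 so no torsion. So H_2 = 0.
rank ∂_3 = 4, rank ∂_4 = 0 ⇒ b_3 = 5 − 4 − 0 = 1. So H_3 = Z.

H_0 = Z,  H_1 = 0,  H_2 = 0,  H_3 = Z.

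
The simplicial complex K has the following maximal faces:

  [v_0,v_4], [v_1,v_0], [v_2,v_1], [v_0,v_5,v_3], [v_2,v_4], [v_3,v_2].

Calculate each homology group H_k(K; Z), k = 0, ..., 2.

H_0 = Z,  H_1 = Z^2,  H_2 = 0.

Fix the vertex order v_0 < v_1 < v_2 < v_3 < v_4 < v_5 and write every simplex with vertices in increasing order. Then dim K = 2 and the simplices of K are:

  0-simplices (6): [v_0], [v_1], [v_2], [v_3], [v_4], [v_5]
  1-simplices (8): [v_0,v_1], [v_0,v_3], [v_0,v_4], [v_0,v_5], [v_1,v_2], [v_2,v_3], [v_2,v_4], [v_3,v_5]
  2-simplices (1): [v_0,v_3,v_5]

Hence C_0 ≅ Z^6, C_1 ≅ Z^8, C_2 ≅ Z^1.

∂_1: C_1 → C_0 is given by ∂[p,q] = [q] − [p].
The resulting 6×8 matrix has rank 5, and its Smith normal form has invariant factors (1,1,1,1,1).

The boundary map ∂_2: C_2 → C_1 sends each 2-simplex [p,q,r] to [q,r] − [p,r] + [p,q]. For instance
  ∂[v_0,v_3,v_5] = [v_3,v_5] − [v_0,v_5] + [v_0,v_3].
This gives a 8×1 integer matrix of rank 1; reducing to Smith normal form yields diagonal entries (1).

Reading off H_k = ker ∂_k / im ∂_{k+1}:

  H_0: rank C_0 − rank ∂_1 = 6 − 5 = 1, and the invariant factors of ∂_1 are all 1, so H_0 ≅ Z.
  H_1: rank ker ∂_1 − rank ∂_2 = (8 − 5) − 1 = 2, and the invariant factors of ∂_2 are all 1, so H_1 ≅ Z^2.
  H_2: rank ker ∂_2 − rank ∂_3 = (1 − 1) − 0 = 0, and there is no ∂_3, so H_2 ≅ 0.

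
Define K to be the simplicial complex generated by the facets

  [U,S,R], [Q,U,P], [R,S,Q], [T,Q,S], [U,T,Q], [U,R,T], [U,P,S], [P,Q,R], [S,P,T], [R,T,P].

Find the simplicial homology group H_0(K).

Take the total order P < Q < R < S < T < U on the vertex set. Then K (dimension 2) consists of the simplices:

  0-simplices (6): P, Q, R, S, T, U
  1-simplices (15): PQ, PR, PS, PT, PU, QR, QS, QT, QU, RS, RT, RU, ST, SU, TU
  2-simplices (10): PQR, PQU, PRT, PST, PSU, QRS, QST, QTU, RSU, RTU

Hence C_0 ≅ Z^6, C_1 ≅ Z^15, C_2 ≅ Z^10.

∂_1: C_1 → C_0 is given by ∂[p,q] = [q] − [p].
As a 6×15 matrix over Z this has rank 5, with invariant factors (1,1,1,1,1).

Boundary ∂_2: C_2 → C_1 sends each 2-simplex [p,q,r] to [q,r] − [p,r] + [p,q]. For instance
  ∂PSU = SU − PU + PS,
  ∂RSU = SU − RU + RS.
The resulting 15×10 matrix has rank 10, and its Smith normal form has invariant factors (1,1,1,1,1,1,1,1,1,2).

From H_k ≅ ker(∂_k) / im(∂_{k+1}) we obtain:

  H_0: rank C_0 − rank ∂_1 = 6 − 5 = 1, and the invariant factors of ∂_1 are all 1, so H_0 ≅ Z.

(K is a triangulation of the real projective plane RP^2.)

H_0 ≅ Z.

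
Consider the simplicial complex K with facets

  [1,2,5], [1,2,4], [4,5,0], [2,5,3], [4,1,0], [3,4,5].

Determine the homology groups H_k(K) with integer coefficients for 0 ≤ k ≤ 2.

Fix the vertex order 0 < 1 < 2 < 3 < 4 < 5 and write every simplex with vertices in increasing order. Then dim K = 2 and the simplices of K are:

  0-simplices (6): [0], [1], [2], [3], [4], [5]
  1-simplices (12): [0,1], [0,4], [0,5], [1,2], [1,4], [1,5], [2,3], [2,4], [2,5], [3,4], [3,5], [4,5]
  2-simplices (6): [0,1,4], [0,4,5], [1,2,4], [1,2,5], [2,3,5], [3,4,5]

Hence C_0 ≅ Z^6, C_1 ≅ Z^12, C_2 ≅ Z^6.

The boundary map ∂_1: C_1 → C_0 is given by ∂[p,q] = [q] − [p].
As a 6×12 matrix over Z this has rank 5, with invariant factors (1,1,1,1,1).

∂_2: C_2 → C_1 sends each 2-simplex [p,q,r] to [q,r] − [p,r] + [p,q]. For instance
  ∂[2,3,5] = [3,5] − [2,5] + [2,3],
  ∂[3,4,5] = [4,5] − [3,5] + [3,4].
This gives a 12×6 integer matrix of rank 6; reducing to Smith normal form yields diagonal entries (1,1,1,1,1,1).

Reading off H_k = ker ∂_k / im ∂_{k+1}:

  H_0: rank C_0 − rank ∂_1 = 6 − 5 = 1, and the invariant factors of ∂_1 are all 1, so H_0 ≅ Z.
  H_1: rank ker ∂_1 − rank ∂_2 = (12 − 5) − 6 = 1, and the invariant factors of ∂_2 are all 1, so H_1 ≅ Z.
  H_2: rank ker ∂_2 − rank ∂_3 = (6 − 6) − 0 = 0, and there is no ∂_3, so H_2 ≅ 0.

H_0 = Z,  H_1 = Z,  H_2 = 0.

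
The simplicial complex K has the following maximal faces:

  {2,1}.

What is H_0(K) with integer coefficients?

Take the total order 1 < 2 on the vertex set. Then K (dimension 1) consists of the simplices:

  0-simplices (2): [1], [2]
  1-simplices (1): [1,2]

Hence C_0 ≅ Z^2, C_1 ≅ Z^1.

The boundary map ∂_1: C_1 → C_0 maps an edge to its endpoints' difference, ∂[p,q] = q − p.
The 2×1 boundary matrix has rank 1 and Smith normal form diag(1).

Now H_k = ker ∂_k / im ∂_{k+1}, so:

  H_0: rank C_0 − rank ∂_1 = 2 − 1 = 1, and the invariant factors of ∂_1 are all 1, so H_0 = Z.

H_0 = Z.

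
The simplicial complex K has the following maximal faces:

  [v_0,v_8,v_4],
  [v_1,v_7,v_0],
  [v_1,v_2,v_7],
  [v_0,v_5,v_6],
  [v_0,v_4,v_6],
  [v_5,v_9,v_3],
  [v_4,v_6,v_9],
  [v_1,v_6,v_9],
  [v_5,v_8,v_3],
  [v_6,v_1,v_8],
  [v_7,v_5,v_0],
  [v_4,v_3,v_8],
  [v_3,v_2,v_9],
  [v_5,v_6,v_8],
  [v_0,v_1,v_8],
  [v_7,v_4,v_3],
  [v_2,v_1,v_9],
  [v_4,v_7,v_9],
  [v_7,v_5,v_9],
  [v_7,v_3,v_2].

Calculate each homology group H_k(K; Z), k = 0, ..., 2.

H_0 = Z,  H_1 = Z ⊕ Z/2Z,  H_2 = 0.

K has 10 vertices, 30 edges, 20 triangles.
rank ∂_0 = 0, rank ∂_1 = 9 ⇒ b_0 = 10 − 0 − 9 = 1; all invariant factors of ∂_1 are 1 so no torsion. So H_0 = Z.
rank ∂_1 = 9, rank ∂_2 = 20 ⇒ b_1 = 30 − 9 − 20 = 1; ∂_2 has invariant factor(s) [2] giving torsion. So H_1 = Z ⊕ Z/2Z.
rank ∂_2 = 20, rank ∂_3 = 0 ⇒ b_2 = 20 − 20 − 0 = 0. So H_2 = 0.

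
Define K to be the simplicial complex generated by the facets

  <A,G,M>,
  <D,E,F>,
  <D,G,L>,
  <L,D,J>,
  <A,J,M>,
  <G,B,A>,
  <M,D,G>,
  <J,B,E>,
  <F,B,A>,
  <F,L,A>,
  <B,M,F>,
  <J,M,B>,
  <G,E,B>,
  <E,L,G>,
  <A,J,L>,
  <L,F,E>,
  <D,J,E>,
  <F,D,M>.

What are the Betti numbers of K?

b_0 = 1, b_1 = 1, b_2 = 0.

Take the total order A < B < D < E < F < G < J < L < M on the vertex set. Then K (dimension 2) consists of the simplices:

  0-simplices (9): A, B, D, E, F, G, J, L, M
  1-simplices (27): AB, AF, AG, AJ, AL, AM, BE, BF, BG, BJ, BM, DE, DF, DG, DJ, DL, DM, EF, EG, EJ, EL, FL, FM, GL, GM, JL, JM
  2-simplices (18): ABF, ABG, AFL, AGM, AJL, AJM, BEG, BEJ, BFM, BJM, DEF, DEJ, DFM, DGL, DGM, DJL, EFL, EGL

so the chain groups are C_0 ≅ Z^9, C_1 ≅ Z^27, C_2 ≅ Z^18.

∂_1: C_1 → C_0 sends each edge [p,q] (with p < q) to q − p. For instance
  ∂AL = L − A.
The resulting 9×27 matrix has rank 8, and its Smith normal form has invariant factors (1,1,1,1,1,1,1,1).

∂_2: C_2 → C_1 maps a triangle to the signed sum of its edges. For instance
  ∂DJL = JL − DL + DJ,
  ∂AJL = JL − AL + AJ.
The resulting 27×18 matrix has rank 18, and its Smith normal form has invariant factors (1,1,1,1,1,1,1,1,1,1,1,1,1,1,1,1,1,2).

Computing H_k = (kernel of ∂_k) / (image of ∂_{k+1}):

  H_0: rank C_0 − rank ∂_1 = 9 − 8 = 1, and the invariant factors of ∂_1 are all 1, so H_0 = Z.
  H_1: rank ker ∂_1 − rank ∂_2 = (27 − 8) − 18 = 1, and ∂_2 has invariant factor 2 > 1, so H_1 = Z ⊕ Z/2.
  H_2: rank ker ∂_2 − rank ∂_3 = (18 − 18) − 0 = 0, and there is no ∂_3, so H_2 = 0.

(K is a triangulation of the Klein bottle.)

Hence the Betti numbers are b_0 = 1, b_1 = 1, b_2 = 0.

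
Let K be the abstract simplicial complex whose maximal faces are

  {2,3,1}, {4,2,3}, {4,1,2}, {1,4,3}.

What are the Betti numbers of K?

Take the total order 1 < 2 < 3 < 4 on the vertex set. Then K (dimension 2) consists of the simplices:

  0-simplices (4): [1], [2], [3], [4]
  1-simplices (6): [1,2], [1,3], [1,4], [2,3], [2,4], [3,4]
  2-simplices (4): [1,2,3], [1,2,4], [1,3,4], [2,3,4]

so the chain groups are C_0 ≅ Z^4, C_1 ≅ Z^6, C_2 ≅ Z^4.

Boundary ∂_1: C_1 → C_0 maps an edge to its endpoints' difference, ∂[p,q] = q − p. For instance
  ∂[1,4] = [4] − [1].
This gives a 4×6 integer matrix of rank 3; reducing to Smith normal form yields diagonal entries (1,1,1).

The boundary map ∂_2: C_2 → C_1 acts by ∂[p,q,r] = [q,r] − [p,r] + [p,q]. For instance
  ∂[2,3,4] = [3,4] − [2,4] + [2,3],
  ∂[1,2,3] = [2,3] − [1,3] + [1,2].
As a 6×4 matrix over Z this has rank 3, with invariant factors (1,1,1).

Now H_k = ker ∂_k / im ∂_{k+1}, so:

  H_0: rank C_0 − rank ∂_1 = 4 − 3 = 1, and the invariant factors of ∂_1 are all 1, so H_0 ≅ Z.
  H_1: rank ker ∂_1 − rank ∂_2 = (6 − 3) − 3 = 0, and the invariant factors of ∂_2 are all 1, so H_1 ≅ 0.
  H_2: rank ker ∂_2 − rank ∂_3 = (4 − 3) − 0 = 1, and there is no ∂_3, so H_2 ≅ Z.

(K is a triangulation of the 2-sphere S^2.)

Hence the Betti numbers are b_0 = 1, b_1 = 0, b_2 = 1.

b_0 = 1, b_1 = 0, b_2 = 1.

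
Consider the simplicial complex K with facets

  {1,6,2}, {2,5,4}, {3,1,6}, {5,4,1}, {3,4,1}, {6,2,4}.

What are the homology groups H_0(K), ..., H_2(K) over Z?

Fix the vertex order 1 < 2 < 3 < 4 < 5 < 6 and write every simplex with vertices in increasing order. Then dim K = 2 and the simplices of K are:

  0-simplices (6): [1], [2], [3], [4], [5], [6]
  1-simplices (12): [1,2], [1,3], [1,4], [1,5], [1,6], [2,4], [2,5], [2,6], [3,4], [3,6], [4,5], [4,6]
  2-simplices (6): [1,2,6], [1,3,4], [1,3,6], [1,4,5], [2,4,5], [2,4,6]

giving chain groups C_0 ≅ Z^6, C_1 ≅ Z^12, C_2 ≅ Z^6.

∂_1: C_1 → C_0 is given by ∂[p,q] = [q] − [p]. For instance
  ∂[1,5] = [5] − [1].
The resulting 6×12 matrix has rank 5, and its Smith normal form has invariant factors (1,1,1,1,1).

The boundary map ∂_2: C_2 → C_1 acts by ∂[p,q,r] = [q,r] − [p,r] + [p,q]. For instance
  ∂[1,3,4] = [3,4] − [1,4] + [1,3],
  ∂[2,4,5] = [4,5] − [2,5] + [2,4].
As a 12×6 matrix over Z this has rank 6, with invariant factors (1,1,1,1,1,1).

Computing H_k = (kernel of ∂_k) / (image of ∂_{k+1}):

  H_0: rank C_0 − rank ∂_1 = 6 − 5 = 1, and the invariant factors of ∂_1 are all 1, so H_0 ≅ Z.
  H_1: rank ker ∂_1 − rank ∂_2 = (12 − 5) − 6 = 1, and the invariant factors of ∂_2 are all 1, so H_1 ≅ Z.
  H_2: rank ker ∂_2 − rank ∂_3 = (6 − 6) − 0 = 0, and there is no ∂_3, so H_2 ≅ 0.

As a check, the Euler characteristic is 6 − 12 + 6 = 0, which agrees with 1 − 1 + 0 = 0.

H_0 = Z,  H_1 = Z,  H_2 = 0.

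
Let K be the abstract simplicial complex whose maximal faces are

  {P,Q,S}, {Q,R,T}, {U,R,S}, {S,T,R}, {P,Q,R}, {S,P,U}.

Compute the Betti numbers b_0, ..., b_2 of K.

Take the total order P < Q < R < S < T < U on the vertex set. Then K (dimension 2) consists of the simplices:

  0-simplices (6): P, Q, R, S, T, U
  1-simplices (12): PQ, PR, PS, PU, QR, QS, QT, RS, RT, RU, ST, SU
  2-simplices (6): PQR, PQS, PSU, QRT, RST, RSU

so the chain groups are C_0 ≅ Z^6, C_1 ≅ Z^12, C_2 ≅ Z^6.

∂_1: C_1 → C_0 sends each edge [p,q] (with p < q) to q − p.
The 6×12 boundary matrix has rank 5 and Smith normal form diag(1,1,1,1,1).

The boundary map ∂_2: C_2 → C_1 maps a triangle to the signed sum of its edges. For instance
  ∂RSU = SU − RU + RS,
  ∂QRT = RT − QT + QR.
As a 12×6 matrix over Z this has rank 6, with invariant factors (1,1,1,1,1,1).

Computing H_k = (kernel of ∂_k) / (image of ∂_{k+1}):

  H_0: rank C_0 − rank ∂_1 = 6 − 5 = 1, and the invariant factors of ∂_1 are all 1, so H_0 ≅ Z.
  H_1: rank ker ∂_1 − rank ∂_2 = (12 − 5) − 6 = 1, and the invariant factors of ∂_2 are all 1, so H_1 ≅ Z.
  H_2: rank ker ∂_2 − rank ∂_3 = (6 − 6) − 0 = 0, and there is no ∂_3, so H_2 ≅ 0.

As a check, the Euler characteristic is 6 − 12 + 6 = 0, which agrees with 1 − 1 + 0 = 0.
(K is a triangulation of the cylinder S^1 x I.)

Hence the Betti numbers are b_0 = 1, b_1 = 1, b_2 = 0.

b_0 = 1, b_1 = 1, b_2 = 0.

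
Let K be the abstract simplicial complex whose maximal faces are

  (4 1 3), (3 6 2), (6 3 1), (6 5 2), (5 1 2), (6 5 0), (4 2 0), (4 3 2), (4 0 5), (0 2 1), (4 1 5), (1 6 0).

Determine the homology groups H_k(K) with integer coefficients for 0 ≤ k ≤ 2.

H_0 ≅ Z,  H_1 ≅ Z/2Z,  H_2 = 0.

K has 7 vertices, 18 edges, 12 triangles.
rank ∂_0 = 0, rank ∂_1 = 6 ⇒ b_0 = 7 − 0 − 6 = 1; all invariant factors of ∂_1 are 1 so no torsion. So H_0 = Z.
rank ∂_1 = 6, rank ∂_2 = 12 ⇒ b_1 = 18 − 6 − 12 = 0; ∂_2 has invariant factor(s) [2] giving torsion. So H_1 = Z/2Z.
rank ∂_2 = 12, rank ∂_3 = 0 ⇒ b_2 = 12 − 12 − 0 = 0. So H_2 = 0.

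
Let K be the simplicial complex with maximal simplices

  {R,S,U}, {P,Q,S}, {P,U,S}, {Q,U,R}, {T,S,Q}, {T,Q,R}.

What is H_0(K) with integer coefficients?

Fix the vertex order P < Q < R < S < T < U and write every simplex with vertices in increasing order. Then dim K = 2 and the simplices of K are:

  0-simplices (6): P, Q, R, S, T, U
  1-simplices (12): PQ, PS, PU, QR, QS, QT, QU, RS, RT, RU, ST, SU
  2-simplices (6): PQS, PSU, QRT, QRU, QST, RSU

Hence C_0 ≅ Z^6, C_1 ≅ Z^12, C_2 ≅ Z^6.

∂_1: C_1 → C_0 sends each edge [p,q] (with p < q) to q − p.
This gives a 6×12 integer matrix of rank 5; reducing to Smith normal form yields diagonal entries (1,1,1,1,1).

∂_2: C_2 → C_1 acts by ∂[p,q,r] = [q,r] − [p,r] + [p,q]. For instance
  ∂QST = ST − QT + QS,
  ∂RSU = SU − RU + RS.
As a 12×6 matrix over Z this has rank 6, with invariant factors (1,1,1,1,1,1).

Reading off H_k = ker ∂_k / im ∂_{k+1}:

  H_0: rank C_0 − rank ∂_1 = 6 − 5 = 1, and the invariant factors of ∂_1 are all 1, so H_0 = Z.

H_0 = Z.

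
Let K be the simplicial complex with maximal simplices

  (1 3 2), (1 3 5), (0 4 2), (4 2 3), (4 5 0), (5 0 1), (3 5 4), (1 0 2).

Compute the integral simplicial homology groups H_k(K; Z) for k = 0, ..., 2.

H_0 = Z,  H_1 = 0,  H_2 = Z.

Order the vertices as 0 < 1 < 2 < 3 < 4 < 5. Listing each simplex with vertices in this order, K has dimension 2 with simplices:

  0-simplices (6): [0], [1], [2], [3], [4], [5]
  1-simplices (12): [0,1], [0,2], [0,4], [0,5], [1,2], [1,3], [1,5], [2,3], [2,4], [3,4], [3,5], [4,5]
  2-simplices (8): [0,1,2], [0,1,5], [0,2,4], [0,4,5], [1,2,3], [1,3,5], [2,3,4], [3,4,5]

so the chain groups are C_0 ≅ Z^6, C_1 ≅ Z^12, C_2 ≅ Z^8.

∂_1: C_1 → C_0 sends each edge [p,q] (with p < q) to q − p. For instance
  ∂[0,5] = [5] − [0].
This gives a 6×12 integer matrix of rank 5; reducing to Smith normal form yields diagonal entries (1,1,1,1,1).

Boundary ∂_2: C_2 → C_1 sends each 2-simplex [p,q,r] to [q,r] − [p,r] + [p,q]. For instance
  ∂[3,4,5] = [4,5] − [3,5] + [3,4],
  ∂[1,2,3] = [2,3] − [1,3] + [1,2].
The 12×8 boundary matrix has rank 7 and Smith normal form diag(1,1,1,1,1,1,1).

Computing H_k = (kernel of ∂_k) / (image of ∂_{k+1}):

  H_0: rank C_0 − rank ∂_1 = 6 − 5 = 1, and the invariant factors of ∂_1 are all 1, so H_0 ≅ Z.
  H_1: rank ker ∂_1 − rank ∂_2 = (12 − 5) − 7 = 0, and the invariant factors of ∂_2 are all 1, so H_1 ≅ 0.
  H_2: rank ker ∂_2 − rank ∂_3 = (8 − 7) − 0 = 1, and there is no ∂_3, so H_2 ≅ Z.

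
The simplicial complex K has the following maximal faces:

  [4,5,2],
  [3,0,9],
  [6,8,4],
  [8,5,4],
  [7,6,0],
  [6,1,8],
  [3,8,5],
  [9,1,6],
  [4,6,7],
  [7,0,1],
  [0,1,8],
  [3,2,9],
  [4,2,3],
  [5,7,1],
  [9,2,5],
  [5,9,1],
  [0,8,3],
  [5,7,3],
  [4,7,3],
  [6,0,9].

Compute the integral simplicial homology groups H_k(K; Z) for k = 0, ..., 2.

H_0 = Z,  H_1 = Z ⊕ Z/2Z,  H_2 = 0.

Order the vertices as 0 < 1 < 2 < 3 < 4 < 5 < 6 < 7 < 8 < 9. Listing each simplex with vertices in this order, K has dimension 2 with simplices:

  0-simplices (10): [0], [1], [2], [3], [4], [5], [6], [7], [8], [9]
  1-simplices (30): (30 of them)
  2-simplices (20): (20 of them)

giving chain groups C_0 ≅ Z^10, C_1 ≅ Z^30, C_2 ≅ Z^20.

∂_1: C_1 → C_0 sends each edge [p,q] (with p < q) to q − p.
This gives a 10×30 integer matrix of rank 9; reducing to Smith normal form yields diagonal entries (1,1,1,1,1,1,1,1,1).

The boundary map ∂_2: C_2 → C_1 maps a triangle to the signed sum of its edges. For instance
  ∂[0,1,8] = [1,8] − [0,8] + [0,1],
  ∂[2,4,5] = [4,5] − [2,5] + [2,4].
This gives a 30×20 integer matrix of rank 20; reducing to Smith normal form yields diagonal entries (1,1,1,1,1,1,1,1,1,1,1,1,1,1,1,1,1,1,1,2).

Reading off H_k = ker ∂_k / im ∂_{k+1}:

  H_0: rank C_0 − rank ∂_1 = 10 − 9 = 1, and the invariant factors of ∂_1 are all 1, so H_0 = Z.
  H_1: rank ker ∂_1 − rank ∂_2 = (30 − 9) − 20 = 1, and ∂_2 has invariant factor 2 > 1, so H_1 = Z ⊕ Z/2Z.
  H_2: rank ker ∂_2 − rank ∂_3 = (20 − 20) − 0 = 0, and there is no ∂_3, so H_2 = 0.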